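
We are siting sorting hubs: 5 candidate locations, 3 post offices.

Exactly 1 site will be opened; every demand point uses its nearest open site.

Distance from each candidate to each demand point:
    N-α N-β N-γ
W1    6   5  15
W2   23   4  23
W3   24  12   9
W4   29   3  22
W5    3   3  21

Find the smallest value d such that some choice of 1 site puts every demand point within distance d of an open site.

15

Open {W1}.
  Farthest demand point is N-γ at distance 15 (to W1); all others are ≤ 15.
With {W5} the worst case is 21.
With {W2} the worst case is 23.
No size-1 selection achieves below 15.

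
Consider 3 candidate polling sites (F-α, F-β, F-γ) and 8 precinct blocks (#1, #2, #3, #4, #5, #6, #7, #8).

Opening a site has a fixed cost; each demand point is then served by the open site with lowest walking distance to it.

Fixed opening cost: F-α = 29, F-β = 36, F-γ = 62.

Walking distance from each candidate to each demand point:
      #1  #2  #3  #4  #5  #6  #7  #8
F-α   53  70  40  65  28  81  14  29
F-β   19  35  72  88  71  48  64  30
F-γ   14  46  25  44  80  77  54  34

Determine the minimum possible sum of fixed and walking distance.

Open {F-α, F-β}: assign each demand point to its cheapest open site.
  #1→F-β 19, #2→F-β 35, #3→F-α 40, #4→F-α 65, #5→F-α 28, #6→F-β 48, #7→F-α 14, #8→F-α 29
  walking distance 278, fixed 65 → total 343.
Compare {F-α, F-β, F-γ}: walking distance 237 + fixed 127 = 364.
Compare {F-α, F-γ}: walking distance 277 + fixed 91 = 368.
Compare {F-α}: walking distance 380 + fixed 29 = 409.
All other subsets cost ≥ 364. Minimum total cost: 343.

343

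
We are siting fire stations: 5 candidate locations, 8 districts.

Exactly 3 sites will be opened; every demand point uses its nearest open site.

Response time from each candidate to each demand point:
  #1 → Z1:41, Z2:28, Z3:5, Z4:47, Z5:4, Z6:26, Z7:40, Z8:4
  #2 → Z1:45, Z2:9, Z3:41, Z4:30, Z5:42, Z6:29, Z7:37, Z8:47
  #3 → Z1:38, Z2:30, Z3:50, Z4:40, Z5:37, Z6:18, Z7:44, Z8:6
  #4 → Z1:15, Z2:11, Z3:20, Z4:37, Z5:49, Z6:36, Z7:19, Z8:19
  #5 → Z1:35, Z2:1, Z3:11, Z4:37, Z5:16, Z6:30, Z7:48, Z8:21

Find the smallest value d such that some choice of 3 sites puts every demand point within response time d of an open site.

Open {#1, #2, #4}.
  Farthest demand point is Z4 at response time 30 (to #2); all others are ≤ 30.
With {#2, #4, #5} the worst case is 30.
With {#1, #2, #5} the worst case is 37.
No size-3 selection achieves below 30.

30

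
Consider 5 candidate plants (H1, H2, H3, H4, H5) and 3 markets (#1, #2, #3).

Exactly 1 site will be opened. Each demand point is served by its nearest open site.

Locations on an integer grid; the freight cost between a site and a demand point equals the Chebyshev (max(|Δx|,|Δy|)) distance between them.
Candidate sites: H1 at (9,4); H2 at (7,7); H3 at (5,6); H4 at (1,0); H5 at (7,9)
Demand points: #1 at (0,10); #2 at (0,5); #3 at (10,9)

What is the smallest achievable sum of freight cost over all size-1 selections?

15

Open {H3}.
  #1→H3 5, #2→H3 5, #3→H3 5  ⇒ total 15.
Compare {H2}: total 17.
Compare {H5}: total 17.
No size-1 selection does better; minimum is 15.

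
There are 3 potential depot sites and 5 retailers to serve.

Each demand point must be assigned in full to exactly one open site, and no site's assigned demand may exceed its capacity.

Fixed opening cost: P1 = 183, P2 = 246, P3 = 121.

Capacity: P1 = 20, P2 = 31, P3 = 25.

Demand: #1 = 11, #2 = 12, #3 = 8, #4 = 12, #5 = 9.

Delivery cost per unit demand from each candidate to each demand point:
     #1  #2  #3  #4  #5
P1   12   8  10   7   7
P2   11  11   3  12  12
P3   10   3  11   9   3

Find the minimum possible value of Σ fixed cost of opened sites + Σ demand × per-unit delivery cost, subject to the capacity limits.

Open {P2, P3}; cheapest assignment that respects the capacities:
  P2 (cap 31, load 31): #1, #3, #4 — cost 11×11 + 8×3 + 12×12 = 289
  P3 (cap 25, load 21): #2, #5 — cost 12×3 + 9×3 = 63
  Shipping 352, fixed 367 → total 719.
  Any other capacity-feasible assignment to {P2, P3} ships for at least 352.
Compare {P1, P2, P3}: its best feasible assignment gives total 842.
Every other set of open sites that can feasibly serve all demand totals ≥ 842 even under its best assignment. Minimum: 719.

719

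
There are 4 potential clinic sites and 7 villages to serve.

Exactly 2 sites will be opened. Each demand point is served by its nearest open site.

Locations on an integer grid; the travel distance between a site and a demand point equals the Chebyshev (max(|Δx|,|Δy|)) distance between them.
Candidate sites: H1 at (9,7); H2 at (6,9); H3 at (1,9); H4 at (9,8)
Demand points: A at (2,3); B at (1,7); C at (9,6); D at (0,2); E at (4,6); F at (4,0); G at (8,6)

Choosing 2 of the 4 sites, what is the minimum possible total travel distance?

Open {H1, H3}.
  A→H3 6, B→H3 2, C→H1 1, D→H3 7, E→H3 3, F→H1 7, G→H1 1  ⇒ total 27.
Compare {H1, H2}: total 30.
Compare {H3, H4}: total 30.
No size-2 selection does better; minimum is 27.

27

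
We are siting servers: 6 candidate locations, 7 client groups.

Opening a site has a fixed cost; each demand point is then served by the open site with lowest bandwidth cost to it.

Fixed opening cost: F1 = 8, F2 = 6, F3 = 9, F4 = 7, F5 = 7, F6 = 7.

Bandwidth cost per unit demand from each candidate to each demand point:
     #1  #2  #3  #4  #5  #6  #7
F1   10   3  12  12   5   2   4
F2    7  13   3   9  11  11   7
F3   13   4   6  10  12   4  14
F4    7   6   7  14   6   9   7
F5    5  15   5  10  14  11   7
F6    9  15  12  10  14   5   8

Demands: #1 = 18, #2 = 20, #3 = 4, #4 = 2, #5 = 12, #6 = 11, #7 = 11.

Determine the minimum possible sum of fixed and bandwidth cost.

Open {F1, F2, F5}: assign each demand point to its cheapest open site.
  #1→F5 18×5=90, #2→F1 20×3=60, #3→F2 4×3=12, #4→F2 2×9=18, #5→F1 12×5=60, #6→F1 11×2=22, #7→F1 11×4=44
  bandwidth cost 306, fixed 21 → total 327.
Compare {F1, F5}: bandwidth cost 316 + fixed 15 = 331.
Compare {F1, F2, F4, F5}: bandwidth cost 306 + fixed 28 = 334.
Compare {F1, F2, F5, F6}: bandwidth cost 306 + fixed 28 = 334.
All other subsets cost ≥ 331. Minimum total cost: 327.

327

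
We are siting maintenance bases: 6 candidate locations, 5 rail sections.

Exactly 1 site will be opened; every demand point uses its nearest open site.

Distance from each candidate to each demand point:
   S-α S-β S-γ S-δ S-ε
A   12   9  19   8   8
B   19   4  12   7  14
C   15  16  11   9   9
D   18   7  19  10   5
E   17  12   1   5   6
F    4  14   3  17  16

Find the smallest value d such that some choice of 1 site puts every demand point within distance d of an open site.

16

Open {C}.
  Farthest demand point is S-β at distance 16 (to C); all others are ≤ 16.
With {E} the worst case is 17.
With {F} the worst case is 17.
No size-1 selection achieves below 16.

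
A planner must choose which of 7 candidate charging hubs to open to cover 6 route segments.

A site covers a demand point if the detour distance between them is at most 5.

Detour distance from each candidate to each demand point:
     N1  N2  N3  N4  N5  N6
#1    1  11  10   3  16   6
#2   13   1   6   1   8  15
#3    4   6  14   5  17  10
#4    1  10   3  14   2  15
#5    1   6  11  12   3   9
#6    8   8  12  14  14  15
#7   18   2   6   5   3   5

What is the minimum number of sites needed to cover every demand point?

Coverage sets (demand points within 5 of each site):
  #1: {N1, N4}
  #2: {N2, N4}
  #3: {N1, N4}
  #4: {N1, N3, N5}
  #5: {N1, N5}
  #6: {}
  #7: {N2, N4, N5, N6}
No single site covers all 6 demand points.
But {#4, #7} covers everything, so the minimum is 2.

2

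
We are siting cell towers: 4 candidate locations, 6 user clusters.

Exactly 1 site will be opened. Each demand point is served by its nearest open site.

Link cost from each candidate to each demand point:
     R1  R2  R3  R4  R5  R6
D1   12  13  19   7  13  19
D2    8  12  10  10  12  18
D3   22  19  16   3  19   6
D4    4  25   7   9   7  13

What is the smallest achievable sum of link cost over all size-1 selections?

Open {D4}.
  R1→D4 4, R2→D4 25, R3→D4 7, R4→D4 9, R5→D4 7, R6→D4 13  ⇒ total 65.
Compare {D2}: total 70.
Compare {D1}: total 83.
No size-1 selection does better; minimum is 65.

65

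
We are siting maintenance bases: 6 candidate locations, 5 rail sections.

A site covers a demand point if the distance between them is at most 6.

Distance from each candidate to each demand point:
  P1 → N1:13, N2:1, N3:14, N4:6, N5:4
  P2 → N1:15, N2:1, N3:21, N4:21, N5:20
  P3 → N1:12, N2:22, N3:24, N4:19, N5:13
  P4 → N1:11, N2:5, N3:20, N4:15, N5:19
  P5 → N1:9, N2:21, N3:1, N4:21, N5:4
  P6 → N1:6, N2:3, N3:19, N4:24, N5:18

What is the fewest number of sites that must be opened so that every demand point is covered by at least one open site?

3

Coverage sets (demand points within 6 of each site):
  P1: {N2, N4, N5}
  P2: {N2}
  P3: {}
  P4: {N2}
  P5: {N3, N5}
  P6: {N1, N2}
No 2 sites suffice: every size-2 union leaves at least one demand point uncovered.
But {P1, P5, P6} covers everything, so the minimum is 3.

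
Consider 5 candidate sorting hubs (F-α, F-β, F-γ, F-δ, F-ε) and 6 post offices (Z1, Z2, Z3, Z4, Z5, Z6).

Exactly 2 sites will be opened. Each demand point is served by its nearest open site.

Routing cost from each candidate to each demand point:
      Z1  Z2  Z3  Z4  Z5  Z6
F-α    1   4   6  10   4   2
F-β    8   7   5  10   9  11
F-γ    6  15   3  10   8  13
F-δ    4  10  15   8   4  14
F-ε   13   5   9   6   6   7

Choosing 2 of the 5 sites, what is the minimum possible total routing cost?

23

Open {F-α, F-ε}.
  Z1→F-α 1, Z2→F-α 4, Z3→F-α 6, Z4→F-ε 6, Z5→F-α 4, Z6→F-α 2  ⇒ total 23.
Compare {F-α, F-γ}: total 24.
Compare {F-α, F-δ}: total 25.
No size-2 selection does better; minimum is 23.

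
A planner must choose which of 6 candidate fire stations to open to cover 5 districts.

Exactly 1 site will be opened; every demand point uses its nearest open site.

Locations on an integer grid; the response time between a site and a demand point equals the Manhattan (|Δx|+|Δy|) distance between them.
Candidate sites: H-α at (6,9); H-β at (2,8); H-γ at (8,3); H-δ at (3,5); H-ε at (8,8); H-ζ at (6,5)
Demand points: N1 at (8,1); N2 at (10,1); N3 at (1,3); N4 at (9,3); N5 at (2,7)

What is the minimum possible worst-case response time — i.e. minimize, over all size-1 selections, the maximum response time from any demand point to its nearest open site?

Open {H-ζ}.
  Farthest demand point is N2 at response time 8 (to H-ζ); all others are ≤ 8.
With {H-γ} the worst case is 10.
With {H-δ} the worst case is 11.
No size-1 selection achieves below 8.

8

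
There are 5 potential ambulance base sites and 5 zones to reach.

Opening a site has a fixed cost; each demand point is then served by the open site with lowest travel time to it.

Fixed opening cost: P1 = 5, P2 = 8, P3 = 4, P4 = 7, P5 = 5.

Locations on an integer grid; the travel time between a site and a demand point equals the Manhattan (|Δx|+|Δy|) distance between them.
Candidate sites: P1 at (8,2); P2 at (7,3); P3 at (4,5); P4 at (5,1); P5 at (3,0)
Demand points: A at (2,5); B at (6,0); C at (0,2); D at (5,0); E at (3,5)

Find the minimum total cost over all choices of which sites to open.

22

Open {P3, P5}: assign each demand point to its cheapest open site.
  A→P3 2, B→P5 3, C→P5 5, D→P5 2, E→P3 1
  travel time 13, fixed 9 → total 22.
Compare {P3, P4}: travel time 12 + fixed 11 = 23.
Compare {P5}: travel time 21 + fixed 5 = 26.
Compare {P3}: travel time 23 + fixed 4 = 27.
All other subsets cost ≥ 23. Minimum total cost: 22.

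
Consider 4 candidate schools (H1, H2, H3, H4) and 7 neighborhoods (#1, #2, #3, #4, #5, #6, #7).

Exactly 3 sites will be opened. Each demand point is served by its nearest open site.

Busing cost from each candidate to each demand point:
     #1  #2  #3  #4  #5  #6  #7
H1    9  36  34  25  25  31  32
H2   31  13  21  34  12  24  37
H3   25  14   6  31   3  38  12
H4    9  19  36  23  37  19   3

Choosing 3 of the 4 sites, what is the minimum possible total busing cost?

Open {H2, H3, H4}.
  #1→H4 9, #2→H2 13, #3→H3 6, #4→H4 23, #5→H3 3, #6→H4 19, #7→H4 3  ⇒ total 76.
Compare {H1, H3, H4}: total 77.
Compare {H1, H2, H3}: total 92.
No size-3 selection does better; minimum is 76.

76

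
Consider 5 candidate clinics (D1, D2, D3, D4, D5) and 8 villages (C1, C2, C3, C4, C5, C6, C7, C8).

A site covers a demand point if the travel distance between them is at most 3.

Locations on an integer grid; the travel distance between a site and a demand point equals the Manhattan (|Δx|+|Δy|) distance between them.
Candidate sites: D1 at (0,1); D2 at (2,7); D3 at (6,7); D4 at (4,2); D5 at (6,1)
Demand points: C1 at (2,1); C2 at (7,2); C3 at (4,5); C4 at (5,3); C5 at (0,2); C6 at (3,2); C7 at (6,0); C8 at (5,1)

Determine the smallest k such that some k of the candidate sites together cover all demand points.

Coverage sets (demand points within 3 of each site):
  D1: {C1, C5}
  D2: {}
  D3: {}
  D4: {C1, C2, C3, C4, C6, C8}
  D5: {C2, C4, C7, C8}
No 2 sites suffice: every size-2 union leaves at least one demand point uncovered.
But {D1, D4, D5} covers everything, so the minimum is 3.

3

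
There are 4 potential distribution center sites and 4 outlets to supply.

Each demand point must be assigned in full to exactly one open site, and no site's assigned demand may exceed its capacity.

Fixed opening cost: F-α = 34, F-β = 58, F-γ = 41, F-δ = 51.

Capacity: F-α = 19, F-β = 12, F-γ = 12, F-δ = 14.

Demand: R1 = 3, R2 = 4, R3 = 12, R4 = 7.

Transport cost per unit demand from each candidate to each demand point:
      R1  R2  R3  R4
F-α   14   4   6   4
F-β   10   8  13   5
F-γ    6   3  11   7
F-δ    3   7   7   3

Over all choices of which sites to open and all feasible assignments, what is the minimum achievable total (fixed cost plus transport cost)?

Open {F-α, F-δ}; cheapest assignment that respects the capacities:
  F-α (cap 19, load 16): R2, R3 — cost 4×4 + 12×6 = 88
  F-δ (cap 14, load 10): R1, R4 — cost 3×3 + 7×3 = 30
  Shipping 118, fixed 85 → total 203.
  Any other capacity-feasible assignment to {F-α, F-δ} ships for at least 118.
Compare {F-α, F-γ}: its best feasible assignment gives total 205.
Compare {F-α, F-γ, F-δ}: its best feasible assignment gives total 240.
Every other set of open sites that can feasibly serve all demand totals ≥ 205 even under its best assignment. Minimum: 203.

203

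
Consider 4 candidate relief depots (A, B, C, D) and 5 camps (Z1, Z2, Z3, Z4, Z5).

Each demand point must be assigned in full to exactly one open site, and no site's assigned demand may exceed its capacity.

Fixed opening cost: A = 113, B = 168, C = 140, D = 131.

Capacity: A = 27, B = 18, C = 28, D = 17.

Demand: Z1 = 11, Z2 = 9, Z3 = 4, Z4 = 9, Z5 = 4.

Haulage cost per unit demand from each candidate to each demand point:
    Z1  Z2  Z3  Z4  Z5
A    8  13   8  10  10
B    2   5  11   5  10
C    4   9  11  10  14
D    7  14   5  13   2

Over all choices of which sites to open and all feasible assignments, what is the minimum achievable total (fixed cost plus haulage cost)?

531

Open {A, B}; cheapest assignment that respects the capacities:
  A (cap 27, load 19): Z1, Z3, Z5 — cost 11×8 + 4×8 + 4×10 = 160
  B (cap 18, load 18): Z2, Z4 — cost 9×5 + 9×5 = 90
  Shipping 250, fixed 281 → total 531.
  Any other capacity-feasible assignment to {A, B} ships for at least 250.
Compare {A, C}: its best feasible assignment gives total 540.
Compare {C, D}: its best feasible assignment gives total 541.
Every other set of open sites that can feasibly serve all demand totals ≥ 540 even under its best assignment. Minimum: 531.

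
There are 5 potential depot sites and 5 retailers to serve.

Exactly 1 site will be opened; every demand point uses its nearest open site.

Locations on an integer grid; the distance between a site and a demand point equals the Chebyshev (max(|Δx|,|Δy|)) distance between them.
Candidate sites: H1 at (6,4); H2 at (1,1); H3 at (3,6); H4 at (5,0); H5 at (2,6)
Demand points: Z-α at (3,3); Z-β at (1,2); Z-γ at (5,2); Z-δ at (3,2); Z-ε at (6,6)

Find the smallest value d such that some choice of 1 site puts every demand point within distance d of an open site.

4

Open {H3}.
  Farthest demand point is Z-β at distance 4 (to H3); all others are ≤ 4.
With {H5} the worst case is 4.
With {H1} the worst case is 5.
No size-1 selection achieves below 4.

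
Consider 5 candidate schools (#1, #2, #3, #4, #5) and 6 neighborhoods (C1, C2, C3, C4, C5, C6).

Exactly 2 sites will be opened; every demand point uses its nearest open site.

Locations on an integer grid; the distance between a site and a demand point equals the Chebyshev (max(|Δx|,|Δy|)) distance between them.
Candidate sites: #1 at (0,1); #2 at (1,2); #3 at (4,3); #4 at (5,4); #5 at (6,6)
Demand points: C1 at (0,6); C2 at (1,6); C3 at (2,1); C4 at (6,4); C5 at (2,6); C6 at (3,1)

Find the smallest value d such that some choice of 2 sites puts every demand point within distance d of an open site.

Open {#1, #3}.
  Farthest demand point is C1 at distance 4 (to #3); all others are ≤ 4.
With {#2, #3} the worst case is 4.
With {#2, #4} the worst case is 4.
No size-2 selection achieves below 4.

4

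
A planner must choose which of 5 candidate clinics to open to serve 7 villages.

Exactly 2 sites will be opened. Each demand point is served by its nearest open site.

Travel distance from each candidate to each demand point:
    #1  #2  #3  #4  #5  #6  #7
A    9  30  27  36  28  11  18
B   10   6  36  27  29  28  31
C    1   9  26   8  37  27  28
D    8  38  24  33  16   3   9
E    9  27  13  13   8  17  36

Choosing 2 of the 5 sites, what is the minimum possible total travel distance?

70

Open {C, D}.
  #1→C 1, #2→C 9, #3→D 24, #4→C 8, #5→D 16, #6→D 3, #7→D 9  ⇒ total 70.
Compare {D, E}: total 81.
Compare {C, E}: total 84.
No size-2 selection does better; minimum is 70.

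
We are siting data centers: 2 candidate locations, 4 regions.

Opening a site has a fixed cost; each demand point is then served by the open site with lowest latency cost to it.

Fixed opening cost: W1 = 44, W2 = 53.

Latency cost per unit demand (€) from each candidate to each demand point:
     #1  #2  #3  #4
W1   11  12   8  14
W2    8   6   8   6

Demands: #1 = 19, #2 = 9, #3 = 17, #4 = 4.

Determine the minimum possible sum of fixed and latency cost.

419

Open {W2}: assign each demand point to its cheapest open site.
  #1→W2 19×8=152, #2→W2 9×6=54, #3→W2 17×8=136, #4→W2 4×6=24
  latency cost 366, fixed 53 → total 419.
Compare {W1, W2}: latency cost 366 + fixed 97 = 463.
Compare {W1}: latency cost 509 + fixed 44 = 553.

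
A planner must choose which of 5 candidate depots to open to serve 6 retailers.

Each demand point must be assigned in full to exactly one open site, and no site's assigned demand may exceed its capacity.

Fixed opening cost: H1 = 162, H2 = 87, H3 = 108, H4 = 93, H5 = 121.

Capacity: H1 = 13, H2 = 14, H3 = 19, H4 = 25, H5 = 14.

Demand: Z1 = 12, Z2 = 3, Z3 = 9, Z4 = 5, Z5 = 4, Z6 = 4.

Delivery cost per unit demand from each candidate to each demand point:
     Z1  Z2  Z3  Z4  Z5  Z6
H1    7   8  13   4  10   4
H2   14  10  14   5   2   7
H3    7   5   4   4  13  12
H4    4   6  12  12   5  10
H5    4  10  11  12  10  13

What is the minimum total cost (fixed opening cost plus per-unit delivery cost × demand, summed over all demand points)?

380

Open {H3, H4}; cheapest assignment that respects the capacities:
  H3 (cap 19, load 17): Z2, Z3, Z4 — cost 3×5 + 9×4 + 5×4 = 71
  H4 (cap 25, load 20): Z1, Z5, Z6 — cost 12×4 + 4×5 + 4×10 = 108
  Shipping 179, fixed 201 → total 380.
  Any other capacity-feasible assignment to {H3, H4} ships for at least 179.
Compare {H2, H4}: its best feasible assignment gives total 415.
Compare {H2, H3, H4}: its best feasible assignment gives total 443.
Every other set of open sites that can feasibly serve all demand totals ≥ 415 even under its best assignment. Minimum: 380.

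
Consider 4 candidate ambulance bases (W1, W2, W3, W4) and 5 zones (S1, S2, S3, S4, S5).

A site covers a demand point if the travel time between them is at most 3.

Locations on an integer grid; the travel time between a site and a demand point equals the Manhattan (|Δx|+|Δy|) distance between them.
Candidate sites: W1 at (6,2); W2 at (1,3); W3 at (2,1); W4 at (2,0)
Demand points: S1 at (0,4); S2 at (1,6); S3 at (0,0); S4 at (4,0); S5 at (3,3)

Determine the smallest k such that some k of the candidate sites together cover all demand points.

Coverage sets (demand points within 3 of each site):
  W1: {}
  W2: {S1, S2, S5}
  W3: {S3, S4, S5}
  W4: {S3, S4}
No single site covers all 5 demand points.
But {W2, W3} covers everything, so the minimum is 2.

2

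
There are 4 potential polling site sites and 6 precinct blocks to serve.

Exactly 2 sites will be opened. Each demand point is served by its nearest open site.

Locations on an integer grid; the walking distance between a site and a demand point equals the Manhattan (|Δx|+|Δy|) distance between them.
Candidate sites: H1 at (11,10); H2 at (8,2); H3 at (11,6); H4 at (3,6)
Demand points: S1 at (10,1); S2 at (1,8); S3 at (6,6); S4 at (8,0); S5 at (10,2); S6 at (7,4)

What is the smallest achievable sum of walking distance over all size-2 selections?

17

Open {H2, H4}.
  S1→H2 3, S2→H4 4, S3→H4 3, S4→H2 2, S5→H2 2, S6→H2 3  ⇒ total 17.
Compare {H2, H3}: total 27.
Compare {H1, H2}: total 28.
No size-2 selection does better; minimum is 17.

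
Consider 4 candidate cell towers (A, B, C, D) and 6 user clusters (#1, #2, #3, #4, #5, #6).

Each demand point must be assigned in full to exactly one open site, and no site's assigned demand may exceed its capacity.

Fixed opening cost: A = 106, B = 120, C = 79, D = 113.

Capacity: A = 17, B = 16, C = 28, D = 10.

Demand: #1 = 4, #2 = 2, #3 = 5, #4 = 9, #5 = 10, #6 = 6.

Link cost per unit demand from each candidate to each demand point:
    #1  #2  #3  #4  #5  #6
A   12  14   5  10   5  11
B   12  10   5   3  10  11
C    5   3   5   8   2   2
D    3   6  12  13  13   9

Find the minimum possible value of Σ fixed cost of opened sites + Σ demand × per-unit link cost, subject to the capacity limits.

309

Open {B, C}; cheapest assignment that respects the capacities:
  B (cap 16, load 14): #3, #4 — cost 5×5 + 9×3 = 52
  C (cap 28, load 22): #1, #2, #5, #6 — cost 4×5 + 2×3 + 10×2 + 6×2 = 58
  Shipping 110, fixed 199 → total 309.
  Any other capacity-feasible assignment to {B, C} ships for at least 110.
Compare {A, C}: its best feasible assignment gives total 358.
Compare {C, D}: its best feasible assignment gives total 374.
Every other set of open sites that can feasibly serve all demand totals ≥ 358 even under its best assignment. Minimum: 309.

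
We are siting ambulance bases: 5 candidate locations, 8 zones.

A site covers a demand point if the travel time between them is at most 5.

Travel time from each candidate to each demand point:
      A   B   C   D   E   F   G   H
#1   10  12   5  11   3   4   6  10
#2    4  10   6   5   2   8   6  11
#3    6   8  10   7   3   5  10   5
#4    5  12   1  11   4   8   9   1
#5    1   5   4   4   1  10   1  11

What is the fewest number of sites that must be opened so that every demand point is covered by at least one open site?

2

Coverage sets (demand points within 5 of each site):
  #1: {C, E, F}
  #2: {A, D, E}
  #3: {E, F, H}
  #4: {A, C, E, H}
  #5: {A, B, C, D, E, G}
No single site covers all 8 demand points.
But {#3, #5} covers everything, so the minimum is 2.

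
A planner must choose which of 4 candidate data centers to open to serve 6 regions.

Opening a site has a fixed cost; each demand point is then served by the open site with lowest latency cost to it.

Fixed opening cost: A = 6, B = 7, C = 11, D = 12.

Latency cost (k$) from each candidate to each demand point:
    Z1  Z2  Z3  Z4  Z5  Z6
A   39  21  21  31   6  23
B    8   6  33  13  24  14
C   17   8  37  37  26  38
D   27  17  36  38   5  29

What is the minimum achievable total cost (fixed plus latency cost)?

81

Open {A, B}: assign each demand point to its cheapest open site.
  Z1→B 8, Z2→B 6, Z3→A 21, Z4→B 13, Z5→A 6, Z6→B 14
  latency cost 68, fixed 13 → total 81.
Compare {A, B, C}: latency cost 68 + fixed 24 = 92.
Compare {A, B, D}: latency cost 67 + fixed 25 = 92.
Compare {B, D}: latency cost 79 + fixed 19 = 98.
All other subsets cost ≥ 92. Minimum total cost: 81.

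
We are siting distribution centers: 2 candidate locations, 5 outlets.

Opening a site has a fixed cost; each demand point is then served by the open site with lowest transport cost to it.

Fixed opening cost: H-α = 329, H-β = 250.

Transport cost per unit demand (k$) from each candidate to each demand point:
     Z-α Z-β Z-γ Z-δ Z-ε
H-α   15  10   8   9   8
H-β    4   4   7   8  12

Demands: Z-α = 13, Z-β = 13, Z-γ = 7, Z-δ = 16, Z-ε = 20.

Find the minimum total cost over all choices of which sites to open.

Open {H-β}: assign each demand point to its cheapest open site.
  Z-α→H-β 13×4=52, Z-β→H-β 13×4=52, Z-γ→H-β 7×7=49, Z-δ→H-β 16×8=128, Z-ε→H-β 20×12=240
  transport cost 521, fixed 250 → total 771.
Compare {H-α}: transport cost 685 + fixed 329 = 1014.
Compare {H-α, H-β}: transport cost 441 + fixed 579 = 1020.

771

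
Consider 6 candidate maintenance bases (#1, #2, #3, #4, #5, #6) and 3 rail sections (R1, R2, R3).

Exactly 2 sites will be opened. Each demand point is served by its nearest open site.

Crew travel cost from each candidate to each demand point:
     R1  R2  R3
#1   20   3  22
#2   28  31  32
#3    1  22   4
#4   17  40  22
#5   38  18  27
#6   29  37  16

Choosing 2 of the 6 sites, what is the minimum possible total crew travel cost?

8

Open {#1, #3}.
  R1→#3 1, R2→#1 3, R3→#3 4  ⇒ total 8.
Compare {#3, #5}: total 23.
Compare {#2, #3}: total 27.
No size-2 selection does better; minimum is 8.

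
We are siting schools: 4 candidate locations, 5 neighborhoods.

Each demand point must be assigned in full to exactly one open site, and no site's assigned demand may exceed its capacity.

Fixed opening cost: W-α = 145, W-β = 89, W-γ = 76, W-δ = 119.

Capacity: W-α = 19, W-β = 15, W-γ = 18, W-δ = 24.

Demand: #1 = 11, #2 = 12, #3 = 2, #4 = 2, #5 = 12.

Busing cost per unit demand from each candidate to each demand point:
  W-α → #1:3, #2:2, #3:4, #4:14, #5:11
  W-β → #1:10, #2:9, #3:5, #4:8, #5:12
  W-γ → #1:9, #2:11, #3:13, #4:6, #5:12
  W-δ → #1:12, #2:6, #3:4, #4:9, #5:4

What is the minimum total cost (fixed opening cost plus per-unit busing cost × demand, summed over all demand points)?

Open {W-γ, W-δ}; cheapest assignment that respects the capacities:
  W-γ (cap 18, load 15): #1, #3, #4 — cost 11×9 + 2×13 + 2×6 = 137
  W-δ (cap 24, load 24): #2, #5 — cost 12×6 + 12×4 = 120
  Shipping 257, fixed 195 → total 452.
  Any other capacity-feasible assignment to {W-γ, W-δ} ships for at least 257.
Compare {W-α, W-δ}: its best feasible assignment gives total 453.
Compare {W-β, W-δ}: its best feasible assignment gives total 464.
Every other set of open sites that can feasibly serve all demand totals ≥ 453 even under its best assignment. Minimum: 452.

452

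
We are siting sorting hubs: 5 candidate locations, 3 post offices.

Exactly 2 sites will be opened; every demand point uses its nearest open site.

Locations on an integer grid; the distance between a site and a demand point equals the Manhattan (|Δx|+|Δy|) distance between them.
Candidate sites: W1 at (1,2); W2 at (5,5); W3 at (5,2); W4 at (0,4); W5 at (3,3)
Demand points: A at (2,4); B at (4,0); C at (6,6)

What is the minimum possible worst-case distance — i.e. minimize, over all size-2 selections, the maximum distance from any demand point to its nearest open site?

Open {W2, W3}.
  Farthest demand point is A at distance 4 (to W2); all others are ≤ 4.
With {W2, W5} the worst case is 4.
With {W1, W2} the worst case is 5.
No size-2 selection achieves below 4.

4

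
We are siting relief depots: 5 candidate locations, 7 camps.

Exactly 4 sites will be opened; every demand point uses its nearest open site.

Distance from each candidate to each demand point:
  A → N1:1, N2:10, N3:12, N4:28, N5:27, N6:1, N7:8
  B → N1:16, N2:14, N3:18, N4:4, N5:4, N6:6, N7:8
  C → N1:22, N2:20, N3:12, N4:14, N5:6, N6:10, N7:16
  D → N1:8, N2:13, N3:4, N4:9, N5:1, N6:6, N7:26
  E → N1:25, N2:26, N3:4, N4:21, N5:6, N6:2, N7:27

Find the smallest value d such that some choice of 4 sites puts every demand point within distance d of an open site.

Open {A, B, C, D}.
  Farthest demand point is N2 at distance 10 (to A); all others are ≤ 10.
With {A, B, C, E} the worst case is 10.
With {A, B, D, E} the worst case is 10.
No size-4 selection achieves below 10.

10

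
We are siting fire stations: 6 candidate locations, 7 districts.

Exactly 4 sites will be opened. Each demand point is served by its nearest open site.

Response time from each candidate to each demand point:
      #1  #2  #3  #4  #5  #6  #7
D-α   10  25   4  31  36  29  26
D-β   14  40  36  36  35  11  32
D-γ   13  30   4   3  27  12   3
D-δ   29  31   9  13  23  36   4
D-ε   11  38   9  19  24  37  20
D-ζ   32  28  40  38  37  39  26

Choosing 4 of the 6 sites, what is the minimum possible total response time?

79

Open {D-α, D-β, D-γ, D-δ}.
  #1→D-α 10, #2→D-α 25, #3→D-α 4, #4→D-γ 3, #5→D-δ 23, #6→D-β 11, #7→D-γ 3  ⇒ total 79.
Compare {D-α, D-β, D-γ, D-ε}: total 80.
Compare {D-α, D-γ, D-δ, D-ε}: total 80.
No size-4 selection does better; minimum is 79.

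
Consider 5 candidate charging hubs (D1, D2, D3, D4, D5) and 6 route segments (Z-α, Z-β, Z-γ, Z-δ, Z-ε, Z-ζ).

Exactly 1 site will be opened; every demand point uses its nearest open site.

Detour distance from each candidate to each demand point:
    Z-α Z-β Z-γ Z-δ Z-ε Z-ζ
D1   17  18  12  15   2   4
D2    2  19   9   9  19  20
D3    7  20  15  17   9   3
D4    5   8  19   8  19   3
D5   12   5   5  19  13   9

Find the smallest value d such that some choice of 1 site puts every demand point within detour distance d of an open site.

Open {D1}.
  Farthest demand point is Z-β at detour distance 18 (to D1); all others are ≤ 18.
With {D4} the worst case is 19.
With {D5} the worst case is 19.
No size-1 selection achieves below 18.

18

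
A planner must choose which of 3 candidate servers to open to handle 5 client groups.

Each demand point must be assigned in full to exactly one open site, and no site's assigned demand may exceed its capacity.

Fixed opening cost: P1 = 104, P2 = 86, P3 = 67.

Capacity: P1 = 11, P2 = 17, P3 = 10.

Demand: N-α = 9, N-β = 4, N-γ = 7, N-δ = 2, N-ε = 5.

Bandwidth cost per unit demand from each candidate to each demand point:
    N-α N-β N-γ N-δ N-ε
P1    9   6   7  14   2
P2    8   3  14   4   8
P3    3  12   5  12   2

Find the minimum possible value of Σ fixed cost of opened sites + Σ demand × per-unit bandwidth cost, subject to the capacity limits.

383

Open {P1, P2}; cheapest assignment that respects the capacities:
  P1 (cap 11, load 11): N-β, N-γ — cost 4×6 + 7×7 = 73
  P2 (cap 17, load 16): N-α, N-δ, N-ε — cost 9×8 + 2×4 + 5×8 = 120
  Shipping 193, fixed 190 → total 383.
  Any other capacity-feasible assignment to {P1, P2} ships for at least 193.
Compare {P1, P2, P3}: its best feasible assignment gives total 393.
Every other set of open sites that can feasibly serve all demand totals ≥ 393 even under its best assignment. Minimum: 383.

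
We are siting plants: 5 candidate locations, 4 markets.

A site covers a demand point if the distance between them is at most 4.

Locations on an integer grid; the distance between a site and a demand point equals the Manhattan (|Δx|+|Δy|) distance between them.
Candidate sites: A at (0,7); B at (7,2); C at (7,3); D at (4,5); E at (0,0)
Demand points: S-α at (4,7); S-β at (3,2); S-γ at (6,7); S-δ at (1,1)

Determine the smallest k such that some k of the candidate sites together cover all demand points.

Coverage sets (demand points within 4 of each site):
  A: {S-α}
  B: {S-β}
  C: {}
  D: {S-α, S-β, S-γ}
  E: {S-δ}
No single site covers all 4 demand points.
But {D, E} covers everything, so the minimum is 2.

2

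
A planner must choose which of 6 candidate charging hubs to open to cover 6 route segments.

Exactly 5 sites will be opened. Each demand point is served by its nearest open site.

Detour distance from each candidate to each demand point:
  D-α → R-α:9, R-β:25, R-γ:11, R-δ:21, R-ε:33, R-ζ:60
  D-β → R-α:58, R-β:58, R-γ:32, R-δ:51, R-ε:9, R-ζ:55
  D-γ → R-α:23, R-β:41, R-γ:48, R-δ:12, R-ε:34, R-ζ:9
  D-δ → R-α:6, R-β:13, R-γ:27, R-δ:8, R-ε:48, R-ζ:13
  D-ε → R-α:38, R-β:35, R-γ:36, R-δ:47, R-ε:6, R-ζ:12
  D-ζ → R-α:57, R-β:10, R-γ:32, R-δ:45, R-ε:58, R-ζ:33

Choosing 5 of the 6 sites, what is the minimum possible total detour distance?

Open {D-α, D-γ, D-δ, D-ε, D-ζ}.
  R-α→D-δ 6, R-β→D-ζ 10, R-γ→D-α 11, R-δ→D-δ 8, R-ε→D-ε 6, R-ζ→D-γ 9  ⇒ total 50.
Compare {D-α, D-β, D-γ, D-δ, D-ε}: total 53.
Compare {D-α, D-β, D-γ, D-δ, D-ζ}: total 53.
No size-5 selection does better; minimum is 50.

50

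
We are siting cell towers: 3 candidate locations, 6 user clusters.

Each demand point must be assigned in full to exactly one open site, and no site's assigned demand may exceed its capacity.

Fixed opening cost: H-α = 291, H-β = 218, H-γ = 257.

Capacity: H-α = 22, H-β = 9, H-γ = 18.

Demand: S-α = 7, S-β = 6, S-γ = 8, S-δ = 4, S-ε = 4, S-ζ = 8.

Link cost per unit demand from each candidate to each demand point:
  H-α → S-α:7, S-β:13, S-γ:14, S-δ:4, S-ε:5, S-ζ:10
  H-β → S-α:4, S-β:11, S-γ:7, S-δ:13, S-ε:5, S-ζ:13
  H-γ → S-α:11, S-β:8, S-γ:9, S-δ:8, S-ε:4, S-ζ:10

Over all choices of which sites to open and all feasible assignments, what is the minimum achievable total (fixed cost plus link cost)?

829

Open {H-α, H-γ}; cheapest assignment that respects the capacities:
  H-α (cap 22, load 19): S-α, S-δ, S-ζ — cost 7×7 + 4×4 + 8×10 = 145
  H-γ (cap 18, load 18): S-β, S-γ, S-ε — cost 6×8 + 8×9 + 4×4 = 136
  Shipping 281, fixed 548 → total 829.
  Any other capacity-feasible assignment to {H-α, H-γ} ships for at least 281.
Compare {H-α, H-β, H-γ}: its best feasible assignment gives total 1026.
Every other set of open sites that can feasibly serve all demand totals ≥ 1026 even under its best assignment. Minimum: 829.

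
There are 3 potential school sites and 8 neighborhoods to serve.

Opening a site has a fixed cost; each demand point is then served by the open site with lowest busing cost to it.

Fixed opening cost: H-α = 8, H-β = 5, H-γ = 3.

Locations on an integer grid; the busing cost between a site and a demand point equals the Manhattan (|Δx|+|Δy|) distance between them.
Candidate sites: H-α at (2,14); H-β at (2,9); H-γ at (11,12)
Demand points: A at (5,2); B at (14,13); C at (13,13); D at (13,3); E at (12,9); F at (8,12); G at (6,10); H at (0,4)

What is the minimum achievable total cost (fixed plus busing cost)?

Open {H-β, H-γ}: assign each demand point to its cheapest open site.
  A→H-β 10, B→H-γ 4, C→H-γ 3, D→H-γ 11, E→H-γ 4, F→H-γ 3, G→H-β 5, H→H-β 7
  busing cost 47, fixed 8 → total 55.
Compare {H-α, H-β, H-γ}: busing cost 47 + fixed 16 = 63.
Compare {H-γ}: busing cost 67 + fixed 3 = 70.
Compare {H-α, H-γ}: busing cost 59 + fixed 11 = 70.
All other subsets cost ≥ 63. Minimum total cost: 55.

55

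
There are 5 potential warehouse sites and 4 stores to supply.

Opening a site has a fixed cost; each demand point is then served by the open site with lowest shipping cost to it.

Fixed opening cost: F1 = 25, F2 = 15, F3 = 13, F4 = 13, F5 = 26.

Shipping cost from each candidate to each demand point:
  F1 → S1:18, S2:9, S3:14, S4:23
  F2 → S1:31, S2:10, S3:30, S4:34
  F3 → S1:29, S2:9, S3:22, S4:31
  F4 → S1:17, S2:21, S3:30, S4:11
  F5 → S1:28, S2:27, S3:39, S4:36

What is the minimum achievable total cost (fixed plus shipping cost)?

Open {F3, F4}: assign each demand point to its cheapest open site.
  S1→F4 17, S2→F3 9, S3→F3 22, S4→F4 11
  shipping cost 59, fixed 26 → total 85.
Compare {F1}: shipping cost 64 + fixed 25 = 89.
Compare {F1, F4}: shipping cost 51 + fixed 38 = 89.
Compare {F4}: shipping cost 79 + fixed 13 = 92.
All other subsets cost ≥ 89. Minimum total cost: 85.

85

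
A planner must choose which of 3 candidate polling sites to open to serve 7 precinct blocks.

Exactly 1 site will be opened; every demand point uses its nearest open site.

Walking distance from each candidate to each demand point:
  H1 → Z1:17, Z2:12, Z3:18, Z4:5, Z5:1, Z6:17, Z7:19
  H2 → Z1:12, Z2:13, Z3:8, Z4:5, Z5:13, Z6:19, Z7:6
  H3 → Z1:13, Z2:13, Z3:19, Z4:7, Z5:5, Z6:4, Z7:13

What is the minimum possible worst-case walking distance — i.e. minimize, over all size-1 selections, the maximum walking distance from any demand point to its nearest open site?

Open {H1}.
  Farthest demand point is Z7 at walking distance 19 (to H1); all others are ≤ 19.
With {H2} the worst case is 19.
With {H3} the worst case is 19.
No size-1 selection achieves below 19.

19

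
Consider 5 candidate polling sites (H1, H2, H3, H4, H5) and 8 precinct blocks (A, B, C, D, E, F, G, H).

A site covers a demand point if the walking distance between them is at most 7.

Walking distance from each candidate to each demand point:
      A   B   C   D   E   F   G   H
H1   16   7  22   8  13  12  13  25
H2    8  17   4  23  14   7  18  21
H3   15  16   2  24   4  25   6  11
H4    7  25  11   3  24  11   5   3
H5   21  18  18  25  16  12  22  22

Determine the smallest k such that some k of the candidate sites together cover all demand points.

4

Coverage sets (demand points within 7 of each site):
  H1: {B}
  H2: {C, F}
  H3: {C, E, G}
  H4: {A, D, G, H}
  H5: {}
No 3 sites suffice: every size-3 union leaves at least one demand point uncovered.
But {H1, H2, H3, H4} covers everything, so the minimum is 4.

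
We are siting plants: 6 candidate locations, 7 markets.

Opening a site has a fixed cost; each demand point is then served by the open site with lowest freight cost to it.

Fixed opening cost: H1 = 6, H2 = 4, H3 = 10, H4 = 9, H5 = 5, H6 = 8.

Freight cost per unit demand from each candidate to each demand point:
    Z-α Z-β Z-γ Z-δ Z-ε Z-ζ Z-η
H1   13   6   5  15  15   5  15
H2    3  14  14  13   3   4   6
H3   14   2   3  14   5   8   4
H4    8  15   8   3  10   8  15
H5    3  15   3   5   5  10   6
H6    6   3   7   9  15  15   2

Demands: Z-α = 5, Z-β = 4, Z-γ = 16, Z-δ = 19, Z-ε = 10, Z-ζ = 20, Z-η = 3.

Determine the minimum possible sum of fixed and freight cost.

Open {H2, H3, H4}: assign each demand point to its cheapest open site.
  Z-α→H2 5×3=15, Z-β→H3 4×2=8, Z-γ→H3 16×3=48, Z-δ→H4 19×3=57, Z-ε→H2 10×3=30, Z-ζ→H2 20×4=80, Z-η→H3 3×4=12
  freight cost 250, fixed 23 → total 273.
Compare {H2, H4, H5, H6}: freight cost 248 + fixed 26 = 274.
Compare {H2, H3, H4, H6}: freight cost 244 + fixed 31 = 275.
Compare {H2, H3, H4, H5}: freight cost 250 + fixed 28 = 278.
All other subsets cost ≥ 274. Minimum total cost: 273.

273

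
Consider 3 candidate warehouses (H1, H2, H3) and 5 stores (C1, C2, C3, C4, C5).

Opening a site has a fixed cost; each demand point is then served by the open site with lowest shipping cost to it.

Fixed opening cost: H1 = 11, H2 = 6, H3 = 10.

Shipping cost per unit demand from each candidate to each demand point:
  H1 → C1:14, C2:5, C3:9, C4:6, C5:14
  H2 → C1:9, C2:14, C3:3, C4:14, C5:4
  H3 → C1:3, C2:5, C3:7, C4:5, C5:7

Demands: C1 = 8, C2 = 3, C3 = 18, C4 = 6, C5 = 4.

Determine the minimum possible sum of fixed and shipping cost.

Open {H2, H3}: assign each demand point to its cheapest open site.
  C1→H3 8×3=24, C2→H3 3×5=15, C3→H2 18×3=54, C4→H3 6×5=30, C5→H2 4×4=16
  shipping cost 139, fixed 16 → total 155.
Compare {H1, H2, H3}: shipping cost 139 + fixed 27 = 166.
Compare {H1, H2}: shipping cost 193 + fixed 17 = 210.
Compare {H3}: shipping cost 223 + fixed 10 = 233.
All other subsets cost ≥ 166. Minimum total cost: 155.

155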